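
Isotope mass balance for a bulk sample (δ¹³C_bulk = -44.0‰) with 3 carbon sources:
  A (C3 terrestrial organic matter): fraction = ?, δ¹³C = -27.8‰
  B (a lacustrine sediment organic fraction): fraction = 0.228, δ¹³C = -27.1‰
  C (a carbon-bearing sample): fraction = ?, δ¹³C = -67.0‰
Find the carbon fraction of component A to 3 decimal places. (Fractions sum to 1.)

0.355

Let f_A and f_C be the unknown fractions; fractions sum to 1 so f_A + f_C = 0.772.
Mass balance: Σ fᵢ·δᵢ = δ_bulk ⇒ f_A·(-27.8) + f_C·(-67.0) = -44.0 − (-6.179) = -37.821
Substitute f_C = 0.772 − f_A:
f_A·(-27.8 − -67.0) = -37.821 − 0.772×(-67.0) = 13.903
f_A = 13.903 / 39.2 = 0.3547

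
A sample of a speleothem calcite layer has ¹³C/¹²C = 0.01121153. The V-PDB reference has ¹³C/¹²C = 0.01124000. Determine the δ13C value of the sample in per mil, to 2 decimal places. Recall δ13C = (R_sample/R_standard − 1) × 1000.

-2.53 per mil

δ13C = (R_sample / R_standard − 1) × 1000
R_sample / R_standard = 0.01121153 / 0.01124000 = 0.997467
δ13C = (0.997467 − 1) × 1000 = -2.533 per mil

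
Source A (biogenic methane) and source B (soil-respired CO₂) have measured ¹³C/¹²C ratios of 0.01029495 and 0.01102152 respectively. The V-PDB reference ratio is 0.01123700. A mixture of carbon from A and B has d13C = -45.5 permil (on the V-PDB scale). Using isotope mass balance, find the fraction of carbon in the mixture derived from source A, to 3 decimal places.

0.407

δ_A = (0.01029495/0.01123700 − 1)×1000 = (0.916165 − 1)×1000 = -83.835 permil
δ_B = (0.01102152/0.01123700 − 1)×1000 = (0.980824 − 1)×1000 = -19.176 permil
f_A = (δ_mix − δ_B)/(δ_A − δ_B) = (-45.5 − (-19.176))/(-83.835 − (-19.176))
f_A = -26.324 / -64.659 = 0.4071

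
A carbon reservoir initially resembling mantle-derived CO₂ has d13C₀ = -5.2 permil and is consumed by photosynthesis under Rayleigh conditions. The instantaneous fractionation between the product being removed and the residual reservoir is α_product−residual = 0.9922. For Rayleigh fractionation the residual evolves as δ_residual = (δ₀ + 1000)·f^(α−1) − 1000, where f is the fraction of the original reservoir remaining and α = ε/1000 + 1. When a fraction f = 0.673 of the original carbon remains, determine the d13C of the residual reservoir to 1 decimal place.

Rayleigh residual: δ_res = (δ₀ + 1000)·f^(α−1) − 1000
α − 1 = -0.00780
f^(α−1) = 0.673^(-0.00780) = 1.003094
δ_res = (-5.2 + 1000) × 1.003094 − 1000 = 997.878 − 1000 = -2.12 permil

-2.1 permil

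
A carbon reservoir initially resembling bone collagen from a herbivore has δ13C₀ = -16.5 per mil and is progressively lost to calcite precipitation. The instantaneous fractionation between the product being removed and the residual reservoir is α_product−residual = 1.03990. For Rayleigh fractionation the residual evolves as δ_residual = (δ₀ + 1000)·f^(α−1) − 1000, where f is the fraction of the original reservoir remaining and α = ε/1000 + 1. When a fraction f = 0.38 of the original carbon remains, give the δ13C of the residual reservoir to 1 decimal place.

Rayleigh residual: δ_res = (δ₀ + 1000)·f^(α−1) − 1000
α − 1 = 0.03990
f^(α−1) = 0.38^(0.03990) = 0.962129
δ_res = (-16.5 + 1000) × 0.962129 − 1000 = 946.254 − 1000 = -53.75 per mil

-53.7 per mil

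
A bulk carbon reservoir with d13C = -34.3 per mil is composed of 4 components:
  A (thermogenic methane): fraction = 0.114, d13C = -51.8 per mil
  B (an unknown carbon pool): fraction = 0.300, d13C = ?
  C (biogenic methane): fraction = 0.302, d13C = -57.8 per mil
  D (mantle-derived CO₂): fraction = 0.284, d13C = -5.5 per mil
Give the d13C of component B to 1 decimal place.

Isotope mass balance: δ_bulk = Σ fᵢ·δᵢ.
-34.3 = 0.114×(-51.8) + 0.300×δ_B + 0.302×(-57.8) + 0.284×(-5.5)
0.300·δ_B = -34.3 − (-24.923) = -9.377
δ_B = -9.377 / 0.300 = -31.26 per mil

-31.3 per mil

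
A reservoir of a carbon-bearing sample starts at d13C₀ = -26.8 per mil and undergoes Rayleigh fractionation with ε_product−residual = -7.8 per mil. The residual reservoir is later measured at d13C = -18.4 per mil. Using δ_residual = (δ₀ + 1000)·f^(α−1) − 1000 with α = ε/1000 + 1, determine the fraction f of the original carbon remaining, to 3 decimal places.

α − 1 = ε/1000 = -0.0078
(δ_res + 1000)/(δ₀ + 1000) = (-18.4 + 1000)/(-26.8 + 1000) = 981.6/973.2 = 1.008631
f = 1.008631^(1/-0.0078) = exp(ln(1.008631)/-0.0078) = exp(0.00859/-0.0078)
f = exp(-1.1018) = 0.3323

0.332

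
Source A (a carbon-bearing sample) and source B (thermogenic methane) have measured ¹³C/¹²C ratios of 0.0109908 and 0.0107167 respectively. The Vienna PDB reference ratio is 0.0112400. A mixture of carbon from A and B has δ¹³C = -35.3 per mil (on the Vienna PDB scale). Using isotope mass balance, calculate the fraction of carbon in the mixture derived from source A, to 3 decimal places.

0.462

δ_A = (0.0109908/0.0112400 − 1)×1000 = (0.977829 − 1)×1000 = -22.171 per mil
δ_B = (0.0107167/0.0112400 − 1)×1000 = (0.953443 − 1)×1000 = -46.557 per mil
f_A = (δ_mix − δ_B)/(δ_A − δ_B) = (-35.3 − (-46.557))/(-22.171 − (-46.557))
f_A = 11.257 / 24.386 = 0.4616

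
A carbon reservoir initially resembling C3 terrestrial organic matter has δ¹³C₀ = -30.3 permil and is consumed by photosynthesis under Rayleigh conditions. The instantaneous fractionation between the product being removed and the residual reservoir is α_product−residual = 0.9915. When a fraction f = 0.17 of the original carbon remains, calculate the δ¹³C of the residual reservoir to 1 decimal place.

-15.6 permil

Rayleigh residual: δ_res = (δ₀ + 1000)·f^(α−1) − 1000
α − 1 = -0.00850
f^(α−1) = 0.17^(-0.00850) = 1.015176
δ_res = (-30.3 + 1000) × 1.015176 − 1000 = 984.416 − 1000 = -15.58 permil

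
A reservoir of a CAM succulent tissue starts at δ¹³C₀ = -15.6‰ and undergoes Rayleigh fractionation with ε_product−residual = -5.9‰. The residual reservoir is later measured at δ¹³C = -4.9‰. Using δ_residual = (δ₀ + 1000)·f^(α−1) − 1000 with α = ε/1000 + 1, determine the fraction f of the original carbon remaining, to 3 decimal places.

α − 1 = ε/1000 = -0.0059
(δ_res + 1000)/(δ₀ + 1000) = (-4.9 + 1000)/(-15.6 + 1000) = 995.1/984.4 = 1.010870
f = 1.010870^(1/-0.0059) = exp(ln(1.010870)/-0.0059) = exp(0.01081/-0.0059)
f = exp(-1.8324) = 0.1600

0.160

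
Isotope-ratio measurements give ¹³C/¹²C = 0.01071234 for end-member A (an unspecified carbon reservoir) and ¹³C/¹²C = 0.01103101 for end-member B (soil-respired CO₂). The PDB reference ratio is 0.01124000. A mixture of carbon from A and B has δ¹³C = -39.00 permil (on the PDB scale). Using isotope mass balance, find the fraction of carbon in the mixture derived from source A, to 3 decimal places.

δ_A = (0.01071234/0.01124000 − 1)×1000 = (0.953055 − 1)×1000 = -46.945 permil
δ_B = (0.01103101/0.01124000 − 1)×1000 = (0.981407 − 1)×1000 = -18.593 permil
f_A = (δ_mix − δ_B)/(δ_A − δ_B) = (-39.00 − (-18.593))/(-46.945 − (-18.593))
f_A = -20.407 / -28.351 = 0.7198

0.720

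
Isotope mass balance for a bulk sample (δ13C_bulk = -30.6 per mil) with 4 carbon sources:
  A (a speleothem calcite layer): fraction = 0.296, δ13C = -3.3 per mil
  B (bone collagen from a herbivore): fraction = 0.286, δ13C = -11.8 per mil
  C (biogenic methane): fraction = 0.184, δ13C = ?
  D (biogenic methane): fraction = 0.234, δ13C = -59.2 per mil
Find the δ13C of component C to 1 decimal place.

Isotope mass balance: δ_bulk = Σ fᵢ·δᵢ.
-30.6 = 0.296×(-3.3) + 0.286×(-11.8) + 0.184×δ_C + 0.234×(-59.2)
0.184·δ_C = -30.6 − (-18.204) = -12.396
δ_C = -12.396 / 0.184 = -67.37 per mil

-67.4 per mil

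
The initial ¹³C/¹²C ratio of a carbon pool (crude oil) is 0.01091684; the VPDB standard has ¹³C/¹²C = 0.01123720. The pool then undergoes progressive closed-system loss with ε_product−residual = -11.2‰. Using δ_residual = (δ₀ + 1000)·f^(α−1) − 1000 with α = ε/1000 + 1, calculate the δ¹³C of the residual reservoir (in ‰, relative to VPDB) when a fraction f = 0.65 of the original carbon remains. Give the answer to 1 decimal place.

δ₀ = (0.01091684/0.01123720 − 1)×1000 = (0.971491 − 1)×1000 = -28.509‰
α − 1 = ε/1000 = -0.0112
f^(α−1) = 0.65^(-0.0112) = 1.004836
δ_res = (-28.509 + 1000) × 1.004836 − 1000 = 976.190 − 1000 = -23.81‰

-23.8‰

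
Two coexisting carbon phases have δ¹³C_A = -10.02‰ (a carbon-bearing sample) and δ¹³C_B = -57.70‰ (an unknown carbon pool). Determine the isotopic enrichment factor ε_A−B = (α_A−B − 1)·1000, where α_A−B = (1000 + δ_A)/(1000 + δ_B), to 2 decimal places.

50.60‰

α_A−B = (1000 + -10.02) / (1000 + -57.70) = 989.98 / 942.30 = 1.050600
ε_A−B = (1.050600 − 1) × 1000 = 50.600‰
(The approximation ε ≈ δ_A − δ_B would give 47.68‰.)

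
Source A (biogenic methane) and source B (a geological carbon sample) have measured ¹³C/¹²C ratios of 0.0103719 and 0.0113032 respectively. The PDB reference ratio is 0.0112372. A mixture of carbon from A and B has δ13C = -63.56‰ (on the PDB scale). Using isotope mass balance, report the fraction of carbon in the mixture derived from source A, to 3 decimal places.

δ_A = (0.0103719/0.0112372 − 1)×1000 = (0.922997 − 1)×1000 = -77.003‰
δ_B = (0.0113032/0.0112372 − 1)×1000 = (1.005873 − 1)×1000 = 5.873‰
f_A = (δ_mix − δ_B)/(δ_A − δ_B) = (-63.56 − (5.873))/(-77.003 − (5.873))
f_A = -69.433 / -82.877 = 0.8378

0.838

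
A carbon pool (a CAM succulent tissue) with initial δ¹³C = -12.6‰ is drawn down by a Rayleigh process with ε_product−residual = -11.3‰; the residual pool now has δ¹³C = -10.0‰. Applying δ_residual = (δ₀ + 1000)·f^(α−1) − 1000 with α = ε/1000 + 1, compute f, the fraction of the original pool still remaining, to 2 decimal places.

α − 1 = ε/1000 = -0.0113
(δ_res + 1000)/(δ₀ + 1000) = (-10.0 + 1000)/(-12.6 + 1000) = 990.0/987.4 = 1.002633
f = 1.002633^(1/-0.0113) = exp(ln(1.002633)/-0.0113) = exp(0.00263/-0.0113)
f = exp(-0.2327) = 0.7924

0.79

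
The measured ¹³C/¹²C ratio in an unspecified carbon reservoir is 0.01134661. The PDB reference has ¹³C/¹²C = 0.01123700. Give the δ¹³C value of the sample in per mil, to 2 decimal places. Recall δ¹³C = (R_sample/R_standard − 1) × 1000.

δ¹³C = (R_sample / R_standard − 1) × 1000
R_sample / R_standard = 0.01134661 / 0.01123700 = 1.009754
δ¹³C = (1.009754 − 1) × 1000 = 9.754 per mil

9.75 per mil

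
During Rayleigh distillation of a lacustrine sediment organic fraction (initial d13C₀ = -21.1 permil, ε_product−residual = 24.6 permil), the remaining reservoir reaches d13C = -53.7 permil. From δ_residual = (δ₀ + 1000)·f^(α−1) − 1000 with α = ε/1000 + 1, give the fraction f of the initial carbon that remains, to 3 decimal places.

α − 1 = ε/1000 = 0.0246
(δ_res + 1000)/(δ₀ + 1000) = (-53.7 + 1000)/(-21.1 + 1000) = 946.3/978.9 = 0.966697
f = 0.966697^(1/0.0246) = exp(ln(0.966697)/0.0246) = exp(-0.03387/0.0246)
f = exp(-1.3768) = 0.2524

0.252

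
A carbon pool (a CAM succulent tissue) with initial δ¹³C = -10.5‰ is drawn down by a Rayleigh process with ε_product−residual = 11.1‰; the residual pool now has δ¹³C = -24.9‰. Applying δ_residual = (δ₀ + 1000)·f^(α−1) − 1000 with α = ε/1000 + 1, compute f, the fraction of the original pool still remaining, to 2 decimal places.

0.27

α − 1 = ε/1000 = 0.0111
(δ_res + 1000)/(δ₀ + 1000) = (-24.9 + 1000)/(-10.5 + 1000) = 975.1/989.5 = 0.985447
f = 0.985447^(1/0.0111) = exp(ln(0.985447)/0.0111) = exp(-0.01466/0.0111)
f = exp(-1.3207) = 0.2669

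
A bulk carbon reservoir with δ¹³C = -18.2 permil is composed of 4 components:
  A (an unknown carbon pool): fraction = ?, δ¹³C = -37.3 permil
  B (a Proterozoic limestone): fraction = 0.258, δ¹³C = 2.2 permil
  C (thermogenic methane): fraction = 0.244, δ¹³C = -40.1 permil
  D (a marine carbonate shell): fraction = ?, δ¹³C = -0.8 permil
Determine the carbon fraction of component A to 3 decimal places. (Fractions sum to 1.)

0.235

Let f_A and f_D be the unknown fractions; fractions sum to 1 so f_A + f_D = 0.498.
Mass balance: Σ fᵢ·δᵢ = δ_bulk ⇒ f_A·(-37.3) + f_D·(-0.8) = -18.2 − (-9.217) = -8.983
Substitute f_D = 0.498 − f_A:
f_A·(-37.3 − -0.8) = -8.983 − 0.498×(-0.8) = -8.585
f_A = -8.585 / -36.5 = 0.2352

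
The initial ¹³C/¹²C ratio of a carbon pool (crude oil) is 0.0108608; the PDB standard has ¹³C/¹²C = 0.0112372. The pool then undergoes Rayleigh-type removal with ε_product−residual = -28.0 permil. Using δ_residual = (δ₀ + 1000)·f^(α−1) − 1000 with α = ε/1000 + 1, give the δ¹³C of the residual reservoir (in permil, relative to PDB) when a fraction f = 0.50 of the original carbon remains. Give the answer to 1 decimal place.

δ₀ = (0.0108608/0.0112372 − 1)×1000 = (0.966504 − 1)×1000 = -33.496 permil
α − 1 = ε/1000 = -0.0280
f^(α−1) = 0.50^(-0.0280) = 1.019598
δ_res = (-33.496 + 1000) × 1.019598 − 1000 = 985.445 − 1000 = -14.55 permil

-14.6 permil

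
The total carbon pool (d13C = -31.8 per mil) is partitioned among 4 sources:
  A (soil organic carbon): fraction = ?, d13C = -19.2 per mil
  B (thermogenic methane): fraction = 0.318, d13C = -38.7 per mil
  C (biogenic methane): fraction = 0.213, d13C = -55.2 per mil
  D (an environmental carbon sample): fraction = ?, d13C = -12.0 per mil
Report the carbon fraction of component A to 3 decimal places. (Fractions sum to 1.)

Let f_A and f_D be the unknown fractions; fractions sum to 1 so f_A + f_D = 0.469.
Mass balance: Σ fᵢ·δᵢ = δ_bulk ⇒ f_A·(-19.2) + f_D·(-12.0) = -31.8 − (-24.064) = -7.736
Substitute f_D = 0.469 − f_A:
f_A·(-19.2 − -12.0) = -7.736 − 0.469×(-12.0) = -2.108
f_A = -2.108 / -7.2 = 0.2928

0.293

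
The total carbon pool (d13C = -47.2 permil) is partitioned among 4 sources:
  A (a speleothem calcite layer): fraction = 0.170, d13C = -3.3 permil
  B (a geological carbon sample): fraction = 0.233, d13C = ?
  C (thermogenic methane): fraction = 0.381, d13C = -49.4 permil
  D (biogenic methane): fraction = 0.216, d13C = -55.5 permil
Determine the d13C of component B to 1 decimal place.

-67.9 permil

Isotope mass balance: δ_bulk = Σ fᵢ·δᵢ.
-47.2 = 0.170×(-3.3) + 0.233×δ_B + 0.381×(-49.4) + 0.216×(-55.5)
0.233·δ_B = -47.2 − (-31.370) = -15.830
δ_B = -15.830 / 0.233 = -67.94 permil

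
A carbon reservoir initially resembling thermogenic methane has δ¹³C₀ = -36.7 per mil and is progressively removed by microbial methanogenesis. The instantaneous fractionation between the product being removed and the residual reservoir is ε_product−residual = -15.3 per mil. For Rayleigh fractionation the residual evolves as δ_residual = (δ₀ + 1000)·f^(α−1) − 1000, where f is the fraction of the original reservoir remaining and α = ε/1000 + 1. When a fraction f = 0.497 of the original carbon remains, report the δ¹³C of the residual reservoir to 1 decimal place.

-26.3 per mil

Rayleigh residual: δ_res = (δ₀ + 1000)·f^(α−1) − 1000
α = ε/1000 + 1 = 0.98470, so α − 1 = -0.01530
f^(α−1) = 0.497^(-0.01530) = 1.010755
δ_res = (-36.7 + 1000) × 1.010755 − 1000 = 973.660 − 1000 = -26.34 per mil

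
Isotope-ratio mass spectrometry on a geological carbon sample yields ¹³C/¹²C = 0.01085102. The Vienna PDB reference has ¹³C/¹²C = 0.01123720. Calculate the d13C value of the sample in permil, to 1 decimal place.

d13C = (R_sample / R_standard − 1) × 1000
R_sample / R_standard = 0.01085102 / 0.01123720 = 0.965634
d13C = (0.965634 − 1) × 1000 = -34.37 permil

-34.4 permil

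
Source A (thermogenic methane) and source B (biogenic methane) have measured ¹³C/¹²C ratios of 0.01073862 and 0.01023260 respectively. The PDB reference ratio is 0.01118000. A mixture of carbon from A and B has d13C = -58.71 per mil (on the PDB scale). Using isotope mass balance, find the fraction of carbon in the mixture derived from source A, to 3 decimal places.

δ_A = (0.01073862/0.01118000 − 1)×1000 = (0.960521 − 1)×1000 = -39.479 per mil
δ_B = (0.01023260/0.01118000 − 1)×1000 = (0.915259 − 1)×1000 = -84.741 per mil
f_A = (δ_mix − δ_B)/(δ_A − δ_B) = (-58.71 − (-84.741))/(-39.479 − (-84.741))
f_A = 26.031 / 45.261 = 0.5751

0.575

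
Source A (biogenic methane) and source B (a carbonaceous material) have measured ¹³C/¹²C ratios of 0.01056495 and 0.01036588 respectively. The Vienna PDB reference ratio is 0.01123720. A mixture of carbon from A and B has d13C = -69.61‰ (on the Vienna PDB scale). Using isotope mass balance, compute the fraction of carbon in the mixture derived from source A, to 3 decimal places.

δ_A = (0.01056495/0.01123720 − 1)×1000 = (0.940176 − 1)×1000 = -59.824‰
δ_B = (0.01036588/0.01123720 − 1)×1000 = (0.922461 − 1)×1000 = -77.539‰
f_A = (δ_mix − δ_B)/(δ_A − δ_B) = (-69.61 − (-77.539))/(-59.824 − (-77.539))
f_A = 7.929 / 17.715 = 0.4476

0.448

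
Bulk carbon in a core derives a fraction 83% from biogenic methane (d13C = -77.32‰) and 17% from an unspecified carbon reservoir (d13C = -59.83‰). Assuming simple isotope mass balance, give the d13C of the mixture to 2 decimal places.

-74.35‰

δ_mix = f_A·δ_A + f_B·δ_B
δ_mix = 0.83 × (-77.32) + 0.17 × (-59.83)
δ_mix = -64.176 + -10.171 = -74.347‰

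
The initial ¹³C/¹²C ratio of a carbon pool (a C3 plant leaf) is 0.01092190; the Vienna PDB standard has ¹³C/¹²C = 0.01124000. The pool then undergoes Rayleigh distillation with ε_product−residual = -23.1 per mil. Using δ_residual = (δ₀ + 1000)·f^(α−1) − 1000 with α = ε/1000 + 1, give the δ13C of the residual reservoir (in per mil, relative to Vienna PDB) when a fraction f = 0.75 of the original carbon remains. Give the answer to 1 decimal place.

δ₀ = (0.01092190/0.01124000 − 1)×1000 = (0.971699 − 1)×1000 = -28.301 per mil
α − 1 = ε/1000 = -0.0231
f^(α−1) = 0.75^(-0.0231) = 1.006668
δ_res = (-28.301 + 1000) × 1.006668 − 1000 = 978.178 − 1000 = -21.82 per mil

-21.8 per mil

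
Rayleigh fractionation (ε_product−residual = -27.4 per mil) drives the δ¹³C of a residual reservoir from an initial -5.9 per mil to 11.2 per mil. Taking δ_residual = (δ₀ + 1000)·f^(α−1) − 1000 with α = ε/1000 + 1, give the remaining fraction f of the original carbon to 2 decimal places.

0.54

α − 1 = ε/1000 = -0.0274
(δ_res + 1000)/(δ₀ + 1000) = (11.2 + 1000)/(-5.9 + 1000) = 1011.2/994.1 = 1.017201
f = 1.017201^(1/-0.0274) = exp(ln(1.017201)/-0.0274) = exp(0.01706/-0.0274)
f = exp(-0.6225) = 0.5366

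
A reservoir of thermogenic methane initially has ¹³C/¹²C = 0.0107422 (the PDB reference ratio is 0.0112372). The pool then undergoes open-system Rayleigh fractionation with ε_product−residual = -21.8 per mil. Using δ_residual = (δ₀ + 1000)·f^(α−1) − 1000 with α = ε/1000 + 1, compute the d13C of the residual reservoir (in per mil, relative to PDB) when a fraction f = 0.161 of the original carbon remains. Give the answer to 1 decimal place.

-5.2 per mil

δ₀ = (0.0107422/0.0112372 − 1)×1000 = (0.955950 − 1)×1000 = -44.050 per mil
α − 1 = ε/1000 = -0.0218
f^(α−1) = 0.161^(-0.0218) = 1.040618
δ_res = (-44.050 + 1000) × 1.040618 − 1000 = 994.778 − 1000 = -5.22 per mil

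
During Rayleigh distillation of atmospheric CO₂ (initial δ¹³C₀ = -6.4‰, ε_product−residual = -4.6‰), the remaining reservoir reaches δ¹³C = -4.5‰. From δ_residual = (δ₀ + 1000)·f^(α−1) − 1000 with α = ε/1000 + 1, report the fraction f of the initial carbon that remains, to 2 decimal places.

0.66

α − 1 = ε/1000 = -0.0046
(δ_res + 1000)/(δ₀ + 1000) = (-4.5 + 1000)/(-6.4 + 1000) = 995.5/993.6 = 1.001912
f = 1.001912^(1/-0.0046) = exp(ln(1.001912)/-0.0046) = exp(0.00191/-0.0046)
f = exp(-0.4153) = 0.6601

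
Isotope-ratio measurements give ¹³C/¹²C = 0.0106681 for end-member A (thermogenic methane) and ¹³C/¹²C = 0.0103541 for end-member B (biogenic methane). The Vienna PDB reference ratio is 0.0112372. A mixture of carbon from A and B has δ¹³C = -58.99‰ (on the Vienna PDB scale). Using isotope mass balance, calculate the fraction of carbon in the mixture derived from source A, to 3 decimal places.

0.701

δ_A = (0.0106681/0.0112372 − 1)×1000 = (0.949356 − 1)×1000 = -50.644‰
δ_B = (0.0103541/0.0112372 − 1)×1000 = (0.921413 − 1)×1000 = -78.587‰
f_A = (δ_mix − δ_B)/(δ_A − δ_B) = (-58.99 − (-78.587))/(-50.644 − (-78.587))
f_A = 19.597 / 27.943 = 0.7013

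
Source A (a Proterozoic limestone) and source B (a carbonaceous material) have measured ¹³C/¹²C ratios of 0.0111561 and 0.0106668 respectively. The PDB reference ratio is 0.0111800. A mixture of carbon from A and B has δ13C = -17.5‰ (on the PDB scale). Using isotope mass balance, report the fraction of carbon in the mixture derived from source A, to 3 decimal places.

0.649

δ_A = (0.0111561/0.0111800 − 1)×1000 = (0.997862 − 1)×1000 = -2.138‰
δ_B = (0.0106668/0.0111800 − 1)×1000 = (0.954097 − 1)×1000 = -45.903‰
f_A = (δ_mix − δ_B)/(δ_A − δ_B) = (-17.5 − (-45.903))/(-2.138 − (-45.903))
f_A = 28.403 / 43.766 = 0.6490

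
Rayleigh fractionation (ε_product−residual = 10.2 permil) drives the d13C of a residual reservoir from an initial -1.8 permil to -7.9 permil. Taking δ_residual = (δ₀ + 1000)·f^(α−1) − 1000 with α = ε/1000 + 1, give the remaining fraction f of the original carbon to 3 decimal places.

0.548

α − 1 = ε/1000 = 0.0102
(δ_res + 1000)/(δ₀ + 1000) = (-7.9 + 1000)/(-1.8 + 1000) = 992.1/998.2 = 0.993889
f = 0.993889^(1/0.0102) = exp(ln(0.993889)/0.0102) = exp(-0.00613/0.0102)
f = exp(-0.6010) = 0.5483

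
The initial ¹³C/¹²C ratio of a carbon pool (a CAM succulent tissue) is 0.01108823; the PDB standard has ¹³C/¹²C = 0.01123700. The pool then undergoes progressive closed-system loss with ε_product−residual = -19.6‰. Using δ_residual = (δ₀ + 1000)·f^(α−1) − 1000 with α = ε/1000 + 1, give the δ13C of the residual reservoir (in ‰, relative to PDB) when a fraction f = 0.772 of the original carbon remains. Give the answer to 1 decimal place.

δ₀ = (0.01108823/0.01123700 − 1)×1000 = (0.986761 − 1)×1000 = -13.239‰
α − 1 = ε/1000 = -0.0196
f^(α−1) = 0.772^(-0.0196) = 1.005085
δ_res = (-13.239 + 1000) × 1.005085 − 1000 = 991.778 − 1000 = -8.22‰

-8.2‰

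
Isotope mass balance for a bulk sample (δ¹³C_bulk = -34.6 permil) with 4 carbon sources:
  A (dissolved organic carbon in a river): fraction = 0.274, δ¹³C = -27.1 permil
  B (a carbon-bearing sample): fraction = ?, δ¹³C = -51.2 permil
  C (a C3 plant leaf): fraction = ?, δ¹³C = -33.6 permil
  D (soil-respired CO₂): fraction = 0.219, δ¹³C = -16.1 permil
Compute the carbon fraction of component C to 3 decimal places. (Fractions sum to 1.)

0.131

Let f_C and f_B be the unknown fractions; fractions sum to 1 so f_C + f_B = 0.507.
Mass balance: Σ fᵢ·δᵢ = δ_bulk ⇒ f_C·(-33.6) + f_B·(-51.2) = -34.6 − (-10.951) = -23.649
Substitute f_B = 0.507 − f_C:
f_C·(-33.6 − -51.2) = -23.649 − 0.507×(-51.2) = 2.310
f_C = 2.310 / 17.6 = 0.1312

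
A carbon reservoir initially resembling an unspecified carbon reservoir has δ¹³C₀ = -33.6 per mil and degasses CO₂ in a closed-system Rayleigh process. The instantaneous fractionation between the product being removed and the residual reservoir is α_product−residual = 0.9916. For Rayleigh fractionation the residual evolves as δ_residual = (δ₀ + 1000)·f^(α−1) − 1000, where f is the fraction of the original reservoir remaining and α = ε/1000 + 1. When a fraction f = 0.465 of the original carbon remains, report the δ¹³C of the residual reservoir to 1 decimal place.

-27.4 per mil

Rayleigh residual: δ_res = (δ₀ + 1000)·f^(α−1) − 1000
α − 1 = -0.00840
f^(α−1) = 0.465^(-0.00840) = 1.006453
δ_res = (-33.6 + 1000) × 1.006453 − 1000 = 972.636 − 1000 = -27.36 per mil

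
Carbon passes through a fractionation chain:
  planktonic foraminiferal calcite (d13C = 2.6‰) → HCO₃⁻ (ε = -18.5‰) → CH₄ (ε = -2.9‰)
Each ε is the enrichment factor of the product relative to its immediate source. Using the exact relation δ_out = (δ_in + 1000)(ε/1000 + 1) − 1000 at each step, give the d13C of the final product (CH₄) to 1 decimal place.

step 1: δ = (2.60 + 1000)·(-18.5/1000 + 1) − 1000 = -15.95‰
step 2: δ = (-15.95 + 1000)·(-2.9/1000 + 1) − 1000 = -18.80‰

-18.8‰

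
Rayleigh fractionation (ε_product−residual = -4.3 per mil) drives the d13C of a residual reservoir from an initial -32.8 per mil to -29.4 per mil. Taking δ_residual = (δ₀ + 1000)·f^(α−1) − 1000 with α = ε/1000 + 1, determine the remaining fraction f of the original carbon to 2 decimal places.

0.44

α − 1 = ε/1000 = -0.0043
(δ_res + 1000)/(δ₀ + 1000) = (-29.4 + 1000)/(-32.8 + 1000) = 970.6/967.2 = 1.003515
f = 1.003515^(1/-0.0043) = exp(ln(1.003515)/-0.0043) = exp(0.00351/-0.0043)
f = exp(-0.8161) = 0.4422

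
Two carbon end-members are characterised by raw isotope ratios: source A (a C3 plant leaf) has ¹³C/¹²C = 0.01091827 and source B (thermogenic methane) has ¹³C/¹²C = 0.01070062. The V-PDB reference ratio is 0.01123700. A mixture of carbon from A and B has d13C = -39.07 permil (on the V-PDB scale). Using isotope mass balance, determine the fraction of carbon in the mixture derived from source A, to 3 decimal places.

0.447

δ_A = (0.01091827/0.01123700 − 1)×1000 = (0.971636 − 1)×1000 = -28.364 permil
δ_B = (0.01070062/0.01123700 − 1)×1000 = (0.952267 − 1)×1000 = -47.733 permil
f_A = (δ_mix − δ_B)/(δ_A − δ_B) = (-39.07 − (-47.733))/(-28.364 − (-47.733))
f_A = 8.663 / 19.369 = 0.4473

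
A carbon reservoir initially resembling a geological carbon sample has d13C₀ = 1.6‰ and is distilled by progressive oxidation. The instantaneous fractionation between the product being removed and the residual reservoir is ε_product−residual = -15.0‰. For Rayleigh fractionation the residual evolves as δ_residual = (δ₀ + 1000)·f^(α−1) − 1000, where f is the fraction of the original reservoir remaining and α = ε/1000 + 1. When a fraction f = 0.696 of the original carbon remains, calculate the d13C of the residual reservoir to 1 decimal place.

Rayleigh residual: δ_res = (δ₀ + 1000)·f^(α−1) − 1000
α = ε/1000 + 1 = 0.98500, so α − 1 = -0.01500
f^(α−1) = 0.696^(-0.01500) = 1.005451
δ_res = (1.6 + 1000) × 1.005451 − 1000 = 1007.060 − 1000 = 7.06‰

7.1‰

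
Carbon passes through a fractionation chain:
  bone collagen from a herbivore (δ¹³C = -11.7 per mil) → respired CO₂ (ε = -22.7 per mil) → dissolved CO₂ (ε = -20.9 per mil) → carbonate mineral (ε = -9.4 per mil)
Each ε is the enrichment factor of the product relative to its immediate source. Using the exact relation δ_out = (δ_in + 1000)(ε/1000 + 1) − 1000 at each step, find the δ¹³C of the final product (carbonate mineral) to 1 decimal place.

step 1: δ = (-11.70 + 1000)·(-22.7/1000 + 1) − 1000 = -34.13 per mil
step 2: δ = (-34.13 + 1000)·(-20.9/1000 + 1) − 1000 = -54.32 per mil
step 3: δ = (-54.32 + 1000)·(-9.4/1000 + 1) − 1000 = -63.21 per mil

-63.2 per mil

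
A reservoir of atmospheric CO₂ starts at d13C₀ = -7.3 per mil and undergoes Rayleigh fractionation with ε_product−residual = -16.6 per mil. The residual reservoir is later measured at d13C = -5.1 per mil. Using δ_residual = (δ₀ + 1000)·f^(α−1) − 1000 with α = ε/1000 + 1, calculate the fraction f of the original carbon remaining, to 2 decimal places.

α − 1 = ε/1000 = -0.0166
(δ_res + 1000)/(δ₀ + 1000) = (-5.1 + 1000)/(-7.3 + 1000) = 994.9/992.7 = 1.002216
f = 1.002216^(1/-0.0166) = exp(ln(1.002216)/-0.0166) = exp(0.00221/-0.0166)
f = exp(-0.1334) = 0.8752

0.88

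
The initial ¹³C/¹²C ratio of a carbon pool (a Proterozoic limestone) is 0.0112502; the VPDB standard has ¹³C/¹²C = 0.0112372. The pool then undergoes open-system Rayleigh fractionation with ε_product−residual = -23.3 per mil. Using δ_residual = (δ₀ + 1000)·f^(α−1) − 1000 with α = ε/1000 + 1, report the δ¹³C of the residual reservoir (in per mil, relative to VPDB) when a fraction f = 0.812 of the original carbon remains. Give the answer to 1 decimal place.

δ₀ = (0.0112502/0.0112372 − 1)×1000 = (1.001157 − 1)×1000 = 1.157 per mil
α − 1 = ε/1000 = -0.0233
f^(α−1) = 0.812^(-0.0233) = 1.004864
δ_res = (1.157 + 1000) × 1.004864 − 1000 = 1006.027 − 1000 = 6.03 per mil

6.0 per mil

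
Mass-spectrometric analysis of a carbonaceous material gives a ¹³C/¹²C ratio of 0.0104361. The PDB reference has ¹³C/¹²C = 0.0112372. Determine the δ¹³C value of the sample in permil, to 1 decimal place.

-71.3 permil

δ¹³C = (R_sample / R_standard − 1) × 1000
R_sample / R_standard = 0.0104361 / 0.0112372 = 0.928710
δ¹³C = (0.928710 − 1) × 1000 = -71.29 permil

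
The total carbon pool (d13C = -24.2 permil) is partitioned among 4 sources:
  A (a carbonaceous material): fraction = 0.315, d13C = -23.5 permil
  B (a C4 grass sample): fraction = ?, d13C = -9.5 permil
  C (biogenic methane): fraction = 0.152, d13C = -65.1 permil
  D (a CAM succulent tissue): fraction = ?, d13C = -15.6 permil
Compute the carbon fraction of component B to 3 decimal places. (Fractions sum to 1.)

Let f_B and f_D be the unknown fractions; fractions sum to 1 so f_B + f_D = 0.533.
Mass balance: Σ fᵢ·δᵢ = δ_bulk ⇒ f_B·(-9.5) + f_D·(-15.6) = -24.2 − (-17.298) = -6.902
Substitute f_D = 0.533 − f_B:
f_B·(-9.5 − -15.6) = -6.902 − 0.533×(-15.6) = 1.412
f_B = 1.412 / 6.1 = 0.2316

0.232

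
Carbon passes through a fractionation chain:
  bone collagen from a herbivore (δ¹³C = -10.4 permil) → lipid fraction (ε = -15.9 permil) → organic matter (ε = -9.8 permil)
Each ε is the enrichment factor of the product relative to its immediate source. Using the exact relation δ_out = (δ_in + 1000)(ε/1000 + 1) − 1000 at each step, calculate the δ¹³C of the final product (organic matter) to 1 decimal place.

step 1: δ = (-10.40 + 1000)·(-15.9/1000 + 1) − 1000 = -26.13 permil
step 2: δ = (-26.13 + 1000)·(-9.8/1000 + 1) − 1000 = -35.68 permil

-35.7 permil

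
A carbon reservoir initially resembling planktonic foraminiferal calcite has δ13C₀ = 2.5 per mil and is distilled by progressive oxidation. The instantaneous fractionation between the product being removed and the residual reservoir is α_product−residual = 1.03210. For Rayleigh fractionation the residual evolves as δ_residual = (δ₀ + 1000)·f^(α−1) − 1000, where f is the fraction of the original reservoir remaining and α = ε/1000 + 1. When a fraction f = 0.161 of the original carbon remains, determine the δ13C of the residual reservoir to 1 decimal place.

-54.6 per mil

Rayleigh residual: δ_res = (δ₀ + 1000)·f^(α−1) − 1000
α − 1 = 0.03210
f^(α−1) = 0.161^(0.03210) = 0.943060
δ_res = (2.5 + 1000) × 0.943060 − 1000 = 945.417 − 1000 = -54.58 per mil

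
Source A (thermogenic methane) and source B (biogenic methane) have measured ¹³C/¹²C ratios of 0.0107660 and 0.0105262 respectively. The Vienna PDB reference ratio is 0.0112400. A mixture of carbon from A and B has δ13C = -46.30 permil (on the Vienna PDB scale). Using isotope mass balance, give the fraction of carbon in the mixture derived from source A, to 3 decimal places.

δ_A = (0.0107660/0.0112400 − 1)×1000 = (0.957829 − 1)×1000 = -42.171 permil
δ_B = (0.0105262/0.0112400 − 1)×1000 = (0.936495 − 1)×1000 = -63.505 permil
f_A = (δ_mix − δ_B)/(δ_A − δ_B) = (-46.30 − (-63.505))/(-42.171 − (-63.505))
f_A = 17.205 / 21.335 = 0.8065

0.806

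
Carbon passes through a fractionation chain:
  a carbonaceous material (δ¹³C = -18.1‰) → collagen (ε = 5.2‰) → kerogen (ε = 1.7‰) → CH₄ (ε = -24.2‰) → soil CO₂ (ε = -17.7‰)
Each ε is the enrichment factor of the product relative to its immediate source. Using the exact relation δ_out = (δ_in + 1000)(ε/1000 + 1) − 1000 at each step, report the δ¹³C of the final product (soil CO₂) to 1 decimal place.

-52.3‰

step 1: δ = (-18.10 + 1000)·(5.2/1000 + 1) − 1000 = -12.99‰
step 2: δ = (-12.99 + 1000)·(1.7/1000 + 1) − 1000 = -11.32‰
step 3: δ = (-11.32 + 1000)·(-24.2/1000 + 1) − 1000 = -35.24‰
step 4: δ = (-35.24 + 1000)·(-17.7/1000 + 1) − 1000 = -52.32‰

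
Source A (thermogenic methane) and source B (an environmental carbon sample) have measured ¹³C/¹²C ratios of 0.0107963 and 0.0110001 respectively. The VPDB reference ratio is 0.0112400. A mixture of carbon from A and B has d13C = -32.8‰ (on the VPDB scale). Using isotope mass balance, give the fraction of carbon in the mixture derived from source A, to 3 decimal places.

δ_A = (0.0107963/0.0112400 − 1)×1000 = (0.960525 − 1)×1000 = -39.475‰
δ_B = (0.0110001/0.0112400 − 1)×1000 = (0.978657 − 1)×1000 = -21.343‰
f_A = (δ_mix − δ_B)/(δ_A − δ_B) = (-32.8 − (-21.343))/(-39.475 − (-21.343))
f_A = -11.457 / -18.132 = 0.6319

0.632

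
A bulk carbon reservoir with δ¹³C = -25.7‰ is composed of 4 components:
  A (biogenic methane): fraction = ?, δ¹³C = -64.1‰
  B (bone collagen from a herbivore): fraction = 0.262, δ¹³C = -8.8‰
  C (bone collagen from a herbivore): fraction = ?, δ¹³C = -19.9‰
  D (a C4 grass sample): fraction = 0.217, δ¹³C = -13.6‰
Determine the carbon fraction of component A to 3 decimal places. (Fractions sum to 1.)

0.228

Let f_A and f_C be the unknown fractions; fractions sum to 1 so f_A + f_C = 0.521.
Mass balance: Σ fᵢ·δᵢ = δ_bulk ⇒ f_A·(-64.1) + f_C·(-19.9) = -25.7 − (-5.257) = -20.443
Substitute f_C = 0.521 − f_A:
f_A·(-64.1 − -19.9) = -20.443 − 0.521×(-19.9) = -10.075
f_A = -10.075 / -44.2 = 0.2279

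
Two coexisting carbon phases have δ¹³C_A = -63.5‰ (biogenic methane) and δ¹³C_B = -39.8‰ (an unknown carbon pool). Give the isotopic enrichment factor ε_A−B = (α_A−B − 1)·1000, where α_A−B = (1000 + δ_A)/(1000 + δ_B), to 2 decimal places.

α_A−B = (1000 + -63.5) / (1000 + -39.8) = 936.5 / 960.2 = 0.975318
ε_A−B = (0.975318 − 1) × 1000 = -24.682‰
(The approximation ε ≈ δ_A − δ_B would give -23.7‰.)

-24.68‰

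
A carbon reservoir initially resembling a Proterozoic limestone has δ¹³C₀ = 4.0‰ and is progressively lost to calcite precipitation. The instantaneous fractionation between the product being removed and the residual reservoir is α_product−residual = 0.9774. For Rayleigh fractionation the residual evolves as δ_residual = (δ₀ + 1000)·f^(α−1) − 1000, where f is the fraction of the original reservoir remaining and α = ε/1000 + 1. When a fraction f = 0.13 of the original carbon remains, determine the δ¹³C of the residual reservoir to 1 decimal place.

Rayleigh residual: δ_res = (δ₀ + 1000)·f^(α−1) − 1000
α − 1 = -0.02260
f^(α−1) = 0.13^(-0.02260) = 1.047189
δ_res = (4.0 + 1000) × 1.047189 − 1000 = 1051.377 − 1000 = 51.38‰

51.4‰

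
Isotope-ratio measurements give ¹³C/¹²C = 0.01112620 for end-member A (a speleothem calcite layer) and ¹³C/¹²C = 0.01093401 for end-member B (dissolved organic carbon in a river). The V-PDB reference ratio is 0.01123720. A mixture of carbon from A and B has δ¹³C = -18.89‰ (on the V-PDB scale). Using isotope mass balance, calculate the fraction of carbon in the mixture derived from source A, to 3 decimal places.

0.473

δ_A = (0.01112620/0.01123720 − 1)×1000 = (0.990122 − 1)×1000 = -9.878‰
δ_B = (0.01093401/0.01123720 − 1)×1000 = (0.973019 − 1)×1000 = -26.981‰
f_A = (δ_mix − δ_B)/(δ_A − δ_B) = (-18.89 − (-26.981))/(-9.878 − (-26.981))
f_A = 8.091 / 17.103 = 0.4731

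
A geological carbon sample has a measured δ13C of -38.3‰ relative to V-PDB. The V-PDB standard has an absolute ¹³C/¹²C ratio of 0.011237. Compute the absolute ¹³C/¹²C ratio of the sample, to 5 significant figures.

0.010807

R_sample = R_standard × (δ13C/1000 + 1)
R_sample = 0.011237 × (-38.3/1000 + 1) = 0.011237 × 0.961700
R_sample = 0.0108066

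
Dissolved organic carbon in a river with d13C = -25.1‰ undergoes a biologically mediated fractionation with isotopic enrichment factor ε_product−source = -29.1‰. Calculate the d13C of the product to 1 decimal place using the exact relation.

-53.5‰

Exactly, δ_product = (δ_source + 1000)·(ε/1000 + 1) − 1000.
δ_product = (-25.1 + 1000) × (-29.1/1000 + 1) − 1000
δ_product = -53.47‰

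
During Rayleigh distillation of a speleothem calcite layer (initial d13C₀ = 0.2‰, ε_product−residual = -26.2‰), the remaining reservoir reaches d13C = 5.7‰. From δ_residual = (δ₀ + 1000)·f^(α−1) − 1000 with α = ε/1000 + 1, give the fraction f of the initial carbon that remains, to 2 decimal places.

α − 1 = ε/1000 = -0.0262
(δ_res + 1000)/(δ₀ + 1000) = (5.7 + 1000)/(0.2 + 1000) = 1005.7/1000.2 = 1.005499
f = 1.005499^(1/-0.0262) = exp(ln(1.005499)/-0.0262) = exp(0.00548/-0.0262)
f = exp(-0.2093) = 0.8111

0.81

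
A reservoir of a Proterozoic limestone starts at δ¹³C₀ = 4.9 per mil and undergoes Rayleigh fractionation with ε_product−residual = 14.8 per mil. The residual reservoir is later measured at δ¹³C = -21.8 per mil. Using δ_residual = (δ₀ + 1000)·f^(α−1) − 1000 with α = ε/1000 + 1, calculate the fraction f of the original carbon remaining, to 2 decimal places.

α − 1 = ε/1000 = 0.0148
(δ_res + 1000)/(δ₀ + 1000) = (-21.8 + 1000)/(4.9 + 1000) = 978.2/1004.9 = 0.973430
f = 0.973430^(1/0.0148) = exp(ln(0.973430)/0.0148) = exp(-0.02693/0.0148)
f = exp(-1.8195) = 0.1621

0.16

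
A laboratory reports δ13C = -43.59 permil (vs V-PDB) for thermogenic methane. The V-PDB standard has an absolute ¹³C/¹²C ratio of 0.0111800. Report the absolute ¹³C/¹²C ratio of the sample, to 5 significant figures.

R_sample = R_standard × (δ13C/1000 + 1)
R_sample = 0.0111800 × (-43.59/1000 + 1) = 0.0111800 × 0.956410
R_sample = 0.0106927

0.010693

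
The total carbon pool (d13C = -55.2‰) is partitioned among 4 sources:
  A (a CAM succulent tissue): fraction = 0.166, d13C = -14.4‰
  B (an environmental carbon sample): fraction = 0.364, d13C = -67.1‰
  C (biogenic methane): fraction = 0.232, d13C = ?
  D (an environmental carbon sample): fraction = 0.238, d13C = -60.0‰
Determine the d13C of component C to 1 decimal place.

-60.8‰

Isotope mass balance: δ_bulk = Σ fᵢ·δᵢ.
-55.2 = 0.166×(-14.4) + 0.364×(-67.1) + 0.232×δ_C + 0.238×(-60.0)
0.232·δ_C = -55.2 − (-41.095) = -14.105
δ_C = -14.105 / 0.232 = -60.80‰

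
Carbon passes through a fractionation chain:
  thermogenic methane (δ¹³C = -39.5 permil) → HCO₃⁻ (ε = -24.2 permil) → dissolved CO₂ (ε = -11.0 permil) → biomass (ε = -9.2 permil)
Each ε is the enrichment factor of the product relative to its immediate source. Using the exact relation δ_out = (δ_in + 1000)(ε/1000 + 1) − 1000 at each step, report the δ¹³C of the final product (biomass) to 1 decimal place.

-81.6 permil

step 1: δ = (-39.50 + 1000)·(-24.2/1000 + 1) − 1000 = -62.74 permil
step 2: δ = (-62.74 + 1000)·(-11.0/1000 + 1) − 1000 = -73.05 permil
step 3: δ = (-73.05 + 1000)·(-9.2/1000 + 1) − 1000 = -81.58 permil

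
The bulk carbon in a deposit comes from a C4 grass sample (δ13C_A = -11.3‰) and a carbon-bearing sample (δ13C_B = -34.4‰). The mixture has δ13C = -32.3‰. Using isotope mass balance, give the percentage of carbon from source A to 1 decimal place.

9.1%

δ_mix = f_A·δ_A + (1 − f_A)·δ_B  ⇒  f_A = (δ_mix − δ_B)/(δ_A − δ_B)
f_A = (-32.3 − (-34.4)) / (-11.3 − (-34.4))
f_A = 2.1 / 23.1 = 0.0909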